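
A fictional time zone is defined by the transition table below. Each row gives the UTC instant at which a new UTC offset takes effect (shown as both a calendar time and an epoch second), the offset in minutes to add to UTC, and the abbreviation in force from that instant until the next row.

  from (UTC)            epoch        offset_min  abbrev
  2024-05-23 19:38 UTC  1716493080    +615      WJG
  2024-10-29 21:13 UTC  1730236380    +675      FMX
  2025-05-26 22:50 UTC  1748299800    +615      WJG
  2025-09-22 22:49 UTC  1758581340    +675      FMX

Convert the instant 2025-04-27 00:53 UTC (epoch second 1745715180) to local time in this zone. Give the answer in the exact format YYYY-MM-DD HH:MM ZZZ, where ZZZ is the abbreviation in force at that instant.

2025-04-27 12:08 FMX

Query: 2025-04-27 00:53 UTC
Rule 2/4 (FMX, +11:15): 2024-10-29 21:13 UTC ≤ query < 2025-05-26 22:50 UTC
0·60 + 53 + 675 = 728 min
728 = 0·1440 + 728; 728 = 12·60 + 8 → 12:08, same day
→ 2025-04-27 12:08 FMX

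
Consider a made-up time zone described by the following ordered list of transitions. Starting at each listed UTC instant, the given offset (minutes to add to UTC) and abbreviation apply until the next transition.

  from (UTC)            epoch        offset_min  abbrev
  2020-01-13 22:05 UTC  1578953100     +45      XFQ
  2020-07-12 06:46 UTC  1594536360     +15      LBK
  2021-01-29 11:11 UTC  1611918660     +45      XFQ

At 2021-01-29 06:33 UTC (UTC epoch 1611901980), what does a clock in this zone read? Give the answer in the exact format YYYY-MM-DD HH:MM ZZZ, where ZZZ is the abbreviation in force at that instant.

2021-01-29 06:48 LBK

Query: 2021-01-29 06:33 UTC
Rule 2/3 (LBK, +00:15): 2020-07-12 06:46 UTC ≤ query < 2021-01-29 11:11 UTC
6·60 + 33 + 15 = 408 min
408 = 0·1440 + 408; 408 = 6·60 + 48 → 06:48, same day
→ 2021-01-29 06:48 LBK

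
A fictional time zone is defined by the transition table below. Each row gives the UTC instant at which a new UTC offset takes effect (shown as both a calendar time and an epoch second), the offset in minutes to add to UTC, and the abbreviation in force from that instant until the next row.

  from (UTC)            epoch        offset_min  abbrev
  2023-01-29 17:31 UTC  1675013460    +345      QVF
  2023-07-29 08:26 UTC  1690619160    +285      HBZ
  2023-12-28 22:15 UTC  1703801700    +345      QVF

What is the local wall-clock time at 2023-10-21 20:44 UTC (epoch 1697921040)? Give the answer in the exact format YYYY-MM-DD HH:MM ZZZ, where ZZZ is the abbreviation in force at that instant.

Query: 2023-10-21 20:44 UTC
Rule 2/3 (HBZ, +04:45): 2023-07-29 08:26 UTC ≤ query < 2023-12-28 22:15 UTC
20·60 + 44 + 285 = 1529 min
1529 = 1·1440 + 89; 89 = 1·60 + 29 → 01:29, 2023-10-21 + 1 day = 2023-10-22
→ 2023-10-22 01:29 HBZ

2023-10-22 01:29 HBZ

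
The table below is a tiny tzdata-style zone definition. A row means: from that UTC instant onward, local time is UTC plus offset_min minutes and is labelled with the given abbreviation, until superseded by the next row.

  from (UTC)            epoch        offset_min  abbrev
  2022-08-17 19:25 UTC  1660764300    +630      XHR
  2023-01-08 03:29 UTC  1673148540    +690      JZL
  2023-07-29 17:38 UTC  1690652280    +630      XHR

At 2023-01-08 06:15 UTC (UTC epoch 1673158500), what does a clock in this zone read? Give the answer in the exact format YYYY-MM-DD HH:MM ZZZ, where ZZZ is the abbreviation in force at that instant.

Query: 2023-01-08 06:15 UTC
Rule 2/3 (JZL, +11:30): 2023-01-08 03:29 UTC ≤ query < 2023-07-29 17:38 UTC
6·60 + 15 + 690 = 1065 min
1065 = 0·1440 + 1065; 1065 = 17·60 + 45 → 17:45, same day
→ 2023-01-08 17:45 JZL

2023-01-08 17:45 JZL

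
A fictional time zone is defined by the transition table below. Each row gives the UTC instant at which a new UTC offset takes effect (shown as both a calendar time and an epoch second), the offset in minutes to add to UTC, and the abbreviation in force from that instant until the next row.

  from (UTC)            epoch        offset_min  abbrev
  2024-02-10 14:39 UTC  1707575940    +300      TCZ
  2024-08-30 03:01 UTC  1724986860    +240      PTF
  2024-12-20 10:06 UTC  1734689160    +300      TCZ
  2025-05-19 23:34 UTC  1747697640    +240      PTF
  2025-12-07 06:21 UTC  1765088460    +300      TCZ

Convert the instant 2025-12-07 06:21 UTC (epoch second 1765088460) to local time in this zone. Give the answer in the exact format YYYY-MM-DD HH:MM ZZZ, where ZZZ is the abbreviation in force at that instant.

Query: 2025-12-07 06:21 UTC
Rule 5/5 (TCZ, +05:00): 2025-12-07 06:21 UTC ≤ query < +∞
6·60 + 21 + 300 = 681 min
681 = 0·1440 + 681; 681 = 11·60 + 21 → 11:21, same day
→ 2025-12-07 11:21 TCZ

2025-12-07 11:21 TCZ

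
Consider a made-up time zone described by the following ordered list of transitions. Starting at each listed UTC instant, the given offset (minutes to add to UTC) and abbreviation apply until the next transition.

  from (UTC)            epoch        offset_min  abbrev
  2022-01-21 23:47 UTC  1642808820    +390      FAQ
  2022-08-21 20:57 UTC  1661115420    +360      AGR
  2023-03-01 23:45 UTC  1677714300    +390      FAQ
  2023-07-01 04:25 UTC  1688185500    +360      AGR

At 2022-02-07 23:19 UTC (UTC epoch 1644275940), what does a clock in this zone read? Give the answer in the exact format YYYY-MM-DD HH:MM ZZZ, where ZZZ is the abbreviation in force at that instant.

2022-02-08 05:49 FAQ

Query: 2022-02-07 23:19 UTC
Rule 1/4 (FAQ, +06:30): 2022-01-21 23:47 UTC ≤ query < 2022-08-21 20:57 UTC
23·60 + 19 + 390 = 1789 min
1789 = 1·1440 + 349; 349 = 5·60 + 49 → 05:49, 2022-02-07 + 1 day = 2022-02-08
→ 2022-02-08 05:49 FAQ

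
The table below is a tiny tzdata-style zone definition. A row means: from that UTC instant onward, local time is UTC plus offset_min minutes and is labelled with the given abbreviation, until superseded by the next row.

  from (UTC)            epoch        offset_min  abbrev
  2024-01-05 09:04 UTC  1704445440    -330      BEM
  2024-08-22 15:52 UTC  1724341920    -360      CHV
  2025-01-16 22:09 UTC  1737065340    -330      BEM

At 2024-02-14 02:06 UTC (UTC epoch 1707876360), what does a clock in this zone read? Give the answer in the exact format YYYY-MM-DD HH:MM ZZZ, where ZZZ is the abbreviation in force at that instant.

Query: 2024-02-14 02:06 UTC
Rule 1/3 (BEM, -05:30): 2024-01-05 09:04 UTC ≤ query < 2024-08-22 15:52 UTC
2·60 + 6 - 330 = -204 min
-204 = -1·1440 + 1236; 1236 = 20·60 + 36 → 20:36, 2024-02-14 - 1 day = 2024-02-13
→ 2024-02-13 20:36 BEM

2024-02-13 20:36 BEM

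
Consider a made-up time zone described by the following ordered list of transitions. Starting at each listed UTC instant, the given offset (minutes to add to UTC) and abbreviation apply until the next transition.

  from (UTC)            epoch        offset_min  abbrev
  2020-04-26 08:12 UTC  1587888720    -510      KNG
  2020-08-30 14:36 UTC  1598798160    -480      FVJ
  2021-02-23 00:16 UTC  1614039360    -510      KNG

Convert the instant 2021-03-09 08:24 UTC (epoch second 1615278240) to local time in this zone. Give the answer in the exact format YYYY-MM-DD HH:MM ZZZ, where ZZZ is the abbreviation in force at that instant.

Query: 2021-03-09 08:24 UTC
Rule 3/3 (KNG, -08:30): 2021-02-23 00:16 UTC ≤ query < +∞
8·60 + 24 - 510 = -6 min
-6 = -1·1440 + 1434; 1434 = 23·60 + 54 → 23:54, 2021-03-09 - 1 day = 2021-03-08
→ 2021-03-08 23:54 KNG

2021-03-08 23:54 KNG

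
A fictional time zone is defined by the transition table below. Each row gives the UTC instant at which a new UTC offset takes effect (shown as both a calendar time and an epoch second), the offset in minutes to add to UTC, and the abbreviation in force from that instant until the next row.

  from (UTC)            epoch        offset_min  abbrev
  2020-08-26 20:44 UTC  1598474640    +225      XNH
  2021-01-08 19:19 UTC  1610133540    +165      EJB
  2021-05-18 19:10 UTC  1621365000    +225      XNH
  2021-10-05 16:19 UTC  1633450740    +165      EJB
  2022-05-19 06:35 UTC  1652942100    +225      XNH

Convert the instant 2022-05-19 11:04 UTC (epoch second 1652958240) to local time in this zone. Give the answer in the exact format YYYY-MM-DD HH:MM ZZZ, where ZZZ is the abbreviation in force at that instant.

Query: 2022-05-19 11:04 UTC
Rule 5/5 (XNH, +03:45): 2022-05-19 06:35 UTC ≤ query < +∞
11·60 + 4 + 225 = 889 min
889 = 0·1440 + 889; 889 = 14·60 + 49 → 14:49, same day
→ 2022-05-19 14:49 XNH

2022-05-19 14:49 XNH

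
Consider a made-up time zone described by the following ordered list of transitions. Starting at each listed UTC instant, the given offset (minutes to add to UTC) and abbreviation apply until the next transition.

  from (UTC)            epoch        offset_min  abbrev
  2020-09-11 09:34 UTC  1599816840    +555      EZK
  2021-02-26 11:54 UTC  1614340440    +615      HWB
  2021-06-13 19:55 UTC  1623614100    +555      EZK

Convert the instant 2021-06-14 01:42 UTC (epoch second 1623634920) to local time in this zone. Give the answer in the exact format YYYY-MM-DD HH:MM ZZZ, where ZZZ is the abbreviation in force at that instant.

2021-06-14 10:57 EZK

Query: 2021-06-14 01:42 UTC
Rule 3/3 (EZK, +09:15): 2021-06-13 19:55 UTC ≤ query < +∞
1·60 + 42 + 555 = 657 min
657 = 0·1440 + 657; 657 = 10·60 + 57 → 10:57, same day
→ 2021-06-14 10:57 EZK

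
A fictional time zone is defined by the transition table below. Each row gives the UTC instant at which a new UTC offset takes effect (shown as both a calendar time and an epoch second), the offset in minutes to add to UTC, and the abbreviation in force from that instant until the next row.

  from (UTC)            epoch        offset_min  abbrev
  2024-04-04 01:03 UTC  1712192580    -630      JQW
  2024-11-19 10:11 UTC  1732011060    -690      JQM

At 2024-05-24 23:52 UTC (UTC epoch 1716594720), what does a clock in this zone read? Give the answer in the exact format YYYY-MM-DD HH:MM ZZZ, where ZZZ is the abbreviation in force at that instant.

Query: 2024-05-24 23:52 UTC
Rule 1/2 (JQW, -10:30): 2024-04-04 01:03 UTC ≤ query < 2024-11-19 10:11 UTC
23·60 + 52 - 630 = 802 min
802 = 0·1440 + 802; 802 = 13·60 + 22 → 13:22, same day
→ 2024-05-24 13:22 JQW

2024-05-24 13:22 JQW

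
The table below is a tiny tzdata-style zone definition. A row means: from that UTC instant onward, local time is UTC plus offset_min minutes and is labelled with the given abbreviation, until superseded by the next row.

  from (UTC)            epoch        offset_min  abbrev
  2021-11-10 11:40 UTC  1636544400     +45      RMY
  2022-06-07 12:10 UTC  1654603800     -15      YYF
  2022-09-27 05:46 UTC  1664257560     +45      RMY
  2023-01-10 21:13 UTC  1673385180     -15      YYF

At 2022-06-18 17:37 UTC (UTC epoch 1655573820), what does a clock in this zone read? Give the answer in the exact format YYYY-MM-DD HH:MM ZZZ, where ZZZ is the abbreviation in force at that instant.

2022-06-18 17:22 YYF

Query: 2022-06-18 17:37 UTC
Rule 2/4 (YYF, -00:15): 2022-06-07 12:10 UTC ≤ query < 2022-09-27 05:46 UTC
17·60 + 37 - 15 = 1042 min
1042 = 0·1440 + 1042; 1042 = 17·60 + 22 → 17:22, same day
→ 2022-06-18 17:22 YYF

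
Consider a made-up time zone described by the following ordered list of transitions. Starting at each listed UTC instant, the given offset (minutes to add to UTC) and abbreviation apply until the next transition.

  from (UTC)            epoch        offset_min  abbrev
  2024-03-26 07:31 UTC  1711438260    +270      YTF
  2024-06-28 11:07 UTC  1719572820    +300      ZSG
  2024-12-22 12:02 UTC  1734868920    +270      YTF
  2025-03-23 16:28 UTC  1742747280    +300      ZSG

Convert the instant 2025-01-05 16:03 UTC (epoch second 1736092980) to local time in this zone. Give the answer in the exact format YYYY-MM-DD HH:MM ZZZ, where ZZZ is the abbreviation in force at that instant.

2025-01-05 20:33 YTF

Query: 2025-01-05 16:03 UTC
Rule 3/4 (YTF, +04:30): 2024-12-22 12:02 UTC ≤ query < 2025-03-23 16:28 UTC
16·60 + 3 + 270 = 1233 min
1233 = 0·1440 + 1233; 1233 = 20·60 + 33 → 20:33, same day
→ 2025-01-05 20:33 YTF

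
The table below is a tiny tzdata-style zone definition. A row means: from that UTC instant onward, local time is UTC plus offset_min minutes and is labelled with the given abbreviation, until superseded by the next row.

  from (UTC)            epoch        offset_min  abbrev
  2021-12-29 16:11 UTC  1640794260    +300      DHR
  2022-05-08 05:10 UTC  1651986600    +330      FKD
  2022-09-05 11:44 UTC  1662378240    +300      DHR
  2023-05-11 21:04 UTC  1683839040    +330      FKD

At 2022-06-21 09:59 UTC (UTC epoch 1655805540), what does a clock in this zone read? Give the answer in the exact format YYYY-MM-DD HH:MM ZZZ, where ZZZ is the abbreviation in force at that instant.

Query: 2022-06-21 09:59 UTC
Rule 2/4 (FKD, +05:30): 2022-05-08 05:10 UTC ≤ query < 2022-09-05 11:44 UTC
9·60 + 59 + 330 = 929 min
929 = 0·1440 + 929; 929 = 15·60 + 29 → 15:29, same day
→ 2022-06-21 15:29 FKD

2022-06-21 15:29 FKD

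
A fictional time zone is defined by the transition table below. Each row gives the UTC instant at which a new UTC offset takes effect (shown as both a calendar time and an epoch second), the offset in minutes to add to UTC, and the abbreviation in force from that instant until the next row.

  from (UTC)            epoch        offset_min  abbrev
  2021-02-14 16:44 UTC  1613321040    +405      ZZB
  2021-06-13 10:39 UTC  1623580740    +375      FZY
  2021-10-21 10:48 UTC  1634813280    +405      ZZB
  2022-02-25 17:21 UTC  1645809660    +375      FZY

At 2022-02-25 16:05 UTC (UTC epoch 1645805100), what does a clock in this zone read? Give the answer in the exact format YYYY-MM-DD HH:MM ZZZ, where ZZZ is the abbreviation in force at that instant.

2022-02-25 22:50 ZZB

Query: 2022-02-25 16:05 UTC
Rule 3/4 (ZZB, +06:45): 2021-10-21 10:48 UTC ≤ query < 2022-02-25 17:21 UTC
16·60 + 5 + 405 = 1370 min
1370 = 0·1440 + 1370; 1370 = 22·60 + 50 → 22:50, same day
→ 2022-02-25 22:50 ZZB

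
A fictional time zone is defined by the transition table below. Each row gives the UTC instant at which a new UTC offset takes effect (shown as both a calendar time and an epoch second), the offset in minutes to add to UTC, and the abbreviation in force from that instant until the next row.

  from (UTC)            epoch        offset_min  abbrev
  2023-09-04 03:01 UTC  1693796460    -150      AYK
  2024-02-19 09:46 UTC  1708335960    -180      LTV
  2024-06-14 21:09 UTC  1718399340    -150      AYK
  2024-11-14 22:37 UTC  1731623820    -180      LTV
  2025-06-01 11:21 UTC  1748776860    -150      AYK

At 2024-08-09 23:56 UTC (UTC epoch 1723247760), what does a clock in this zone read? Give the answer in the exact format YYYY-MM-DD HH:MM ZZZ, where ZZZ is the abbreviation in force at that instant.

2024-08-09 21:26 AYK

Query: 2024-08-09 23:56 UTC
Rule 3/5 (AYK, -02:30): 2024-06-14 21:09 UTC ≤ query < 2024-11-14 22:37 UTC
23·60 + 56 - 150 = 1286 min
1286 = 0·1440 + 1286; 1286 = 21·60 + 26 → 21:26, same day
→ 2024-08-09 21:26 AYK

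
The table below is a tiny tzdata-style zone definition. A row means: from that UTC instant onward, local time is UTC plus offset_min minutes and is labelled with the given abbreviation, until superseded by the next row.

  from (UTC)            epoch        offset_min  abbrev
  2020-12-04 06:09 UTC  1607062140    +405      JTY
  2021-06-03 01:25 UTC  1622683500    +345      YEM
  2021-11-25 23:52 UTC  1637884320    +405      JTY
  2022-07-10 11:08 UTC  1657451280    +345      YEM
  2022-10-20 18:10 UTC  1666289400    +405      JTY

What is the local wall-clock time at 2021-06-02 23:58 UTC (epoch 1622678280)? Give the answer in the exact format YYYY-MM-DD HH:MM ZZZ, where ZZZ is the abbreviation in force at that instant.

Query: 2021-06-02 23:58 UTC
Rule 1/5 (JTY, +06:45): 2020-12-04 06:09 UTC ≤ query < 2021-06-03 01:25 UTC
23·60 + 58 + 405 = 1843 min
1843 = 1·1440 + 403; 403 = 6·60 + 43 → 06:43, 2021-06-02 + 1 day = 2021-06-03
→ 2021-06-03 06:43 JTY

2021-06-03 06:43 JTY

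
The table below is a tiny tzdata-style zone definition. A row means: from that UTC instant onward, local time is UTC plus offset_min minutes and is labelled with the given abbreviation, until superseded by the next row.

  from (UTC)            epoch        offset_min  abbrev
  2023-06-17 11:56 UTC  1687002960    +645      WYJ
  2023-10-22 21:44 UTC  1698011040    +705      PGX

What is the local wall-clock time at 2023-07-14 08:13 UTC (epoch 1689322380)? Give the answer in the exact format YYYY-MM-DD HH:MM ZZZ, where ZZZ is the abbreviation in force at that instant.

2023-07-14 18:58 WYJ

Query: 2023-07-14 08:13 UTC
Rule 1/2 (WYJ, +10:45): 2023-06-17 11:56 UTC ≤ query < 2023-10-22 21:44 UTC
8·60 + 13 + 645 = 1138 min
1138 = 0·1440 + 1138; 1138 = 18·60 + 58 → 18:58, same day
→ 2023-07-14 18:58 WYJ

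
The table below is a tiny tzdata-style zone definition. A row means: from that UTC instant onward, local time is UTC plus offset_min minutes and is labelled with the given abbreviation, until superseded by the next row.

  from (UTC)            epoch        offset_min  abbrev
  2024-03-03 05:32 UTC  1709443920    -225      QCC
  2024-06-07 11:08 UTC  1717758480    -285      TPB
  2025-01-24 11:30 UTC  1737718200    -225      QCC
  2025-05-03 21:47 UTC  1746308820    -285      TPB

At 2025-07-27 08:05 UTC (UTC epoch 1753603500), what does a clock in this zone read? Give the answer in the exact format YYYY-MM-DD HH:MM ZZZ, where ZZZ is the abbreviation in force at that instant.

2025-07-27 03:20 TPB

Query: 2025-07-27 08:05 UTC
Rule 4/4 (TPB, -04:45): 2025-05-03 21:47 UTC ≤ query < +∞
8·60 + 5 - 285 = 200 min
200 = 0·1440 + 200; 200 = 3·60 + 20 → 03:20, same day
→ 2025-07-27 03:20 TPB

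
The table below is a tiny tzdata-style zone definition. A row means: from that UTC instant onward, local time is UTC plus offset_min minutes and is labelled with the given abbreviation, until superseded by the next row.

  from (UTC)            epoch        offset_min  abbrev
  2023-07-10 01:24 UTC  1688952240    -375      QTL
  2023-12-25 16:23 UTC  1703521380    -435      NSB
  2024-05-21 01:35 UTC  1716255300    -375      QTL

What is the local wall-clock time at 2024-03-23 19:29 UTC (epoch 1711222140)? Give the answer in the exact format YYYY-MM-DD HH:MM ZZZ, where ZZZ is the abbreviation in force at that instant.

Query: 2024-03-23 19:29 UTC
Rule 2/3 (NSB, -07:15): 2023-12-25 16:23 UTC ≤ query < 2024-05-21 01:35 UTC
19·60 + 29 - 435 = 734 min
734 = 0·1440 + 734; 734 = 12·60 + 14 → 12:14, same day
→ 2024-03-23 12:14 NSB

2024-03-23 12:14 NSB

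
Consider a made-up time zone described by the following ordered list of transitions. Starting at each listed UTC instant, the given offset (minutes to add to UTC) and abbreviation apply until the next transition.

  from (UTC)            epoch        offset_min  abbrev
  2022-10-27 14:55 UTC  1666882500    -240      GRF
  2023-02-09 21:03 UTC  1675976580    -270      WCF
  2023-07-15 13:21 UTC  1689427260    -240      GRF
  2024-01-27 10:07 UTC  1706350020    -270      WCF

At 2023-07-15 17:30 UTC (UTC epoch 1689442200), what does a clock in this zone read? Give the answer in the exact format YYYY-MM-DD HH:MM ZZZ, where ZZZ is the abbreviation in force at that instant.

Query: 2023-07-15 17:30 UTC
Rule 3/4 (GRF, -04:00): 2023-07-15 13:21 UTC ≤ query < 2024-01-27 10:07 UTC
17·60 + 30 - 240 = 810 min
810 = 0·1440 + 810; 810 = 13·60 + 30 → 13:30, same day
→ 2023-07-15 13:30 GRF

2023-07-15 13:30 GRF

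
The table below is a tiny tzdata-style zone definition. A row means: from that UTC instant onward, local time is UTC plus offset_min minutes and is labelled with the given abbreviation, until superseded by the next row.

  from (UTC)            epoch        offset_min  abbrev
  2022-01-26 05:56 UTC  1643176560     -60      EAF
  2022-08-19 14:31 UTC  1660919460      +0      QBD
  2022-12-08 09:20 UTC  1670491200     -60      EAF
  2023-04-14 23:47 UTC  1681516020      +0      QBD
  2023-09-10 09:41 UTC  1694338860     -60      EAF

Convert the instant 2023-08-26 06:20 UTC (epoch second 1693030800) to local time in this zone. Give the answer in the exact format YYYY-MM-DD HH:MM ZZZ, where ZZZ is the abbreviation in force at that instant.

2023-08-26 06:20 QBD

Query: 2023-08-26 06:20 UTC
Rule 4/5 (QBD, +00:00): 2023-04-14 23:47 UTC ≤ query < 2023-09-10 09:41 UTC
6·60 + 20 + 0 = 380 min
380 = 0·1440 + 380; 380 = 6·60 + 20 → 06:20, same day
→ 2023-08-26 06:20 QBD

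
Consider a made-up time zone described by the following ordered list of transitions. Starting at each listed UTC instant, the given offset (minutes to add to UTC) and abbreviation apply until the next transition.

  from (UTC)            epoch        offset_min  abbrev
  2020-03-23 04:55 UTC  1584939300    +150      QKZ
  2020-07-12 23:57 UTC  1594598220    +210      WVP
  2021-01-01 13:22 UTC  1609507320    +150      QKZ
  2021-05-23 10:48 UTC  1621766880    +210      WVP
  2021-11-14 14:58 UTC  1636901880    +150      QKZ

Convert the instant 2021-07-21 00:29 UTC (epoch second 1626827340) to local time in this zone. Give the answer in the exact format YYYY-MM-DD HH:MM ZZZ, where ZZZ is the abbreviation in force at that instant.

Query: 2021-07-21 00:29 UTC
Rule 4/5 (WVP, +03:30): 2021-05-23 10:48 UTC ≤ query < 2021-11-14 14:58 UTC
0·60 + 29 + 210 = 239 min
239 = 0·1440 + 239; 239 = 3·60 + 59 → 03:59, same day
→ 2021-07-21 03:59 WVP

2021-07-21 03:59 WVP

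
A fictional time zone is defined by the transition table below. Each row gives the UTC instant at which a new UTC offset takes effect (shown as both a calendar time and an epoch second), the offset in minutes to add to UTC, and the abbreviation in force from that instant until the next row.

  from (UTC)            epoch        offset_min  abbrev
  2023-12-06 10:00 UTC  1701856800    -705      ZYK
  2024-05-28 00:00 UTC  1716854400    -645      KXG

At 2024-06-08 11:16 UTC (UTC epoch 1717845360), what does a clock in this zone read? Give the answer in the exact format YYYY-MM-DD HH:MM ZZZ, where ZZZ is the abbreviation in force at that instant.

Query: 2024-06-08 11:16 UTC
Rule 2/2 (KXG, -10:45): 2024-05-28 00:00 UTC ≤ query < +∞
11·60 + 16 - 645 = 31 min
31 = 0·1440 + 31; 31 = 0·60 + 31 → 00:31, same day
→ 2024-06-08 00:31 KXG

2024-06-08 00:31 KXG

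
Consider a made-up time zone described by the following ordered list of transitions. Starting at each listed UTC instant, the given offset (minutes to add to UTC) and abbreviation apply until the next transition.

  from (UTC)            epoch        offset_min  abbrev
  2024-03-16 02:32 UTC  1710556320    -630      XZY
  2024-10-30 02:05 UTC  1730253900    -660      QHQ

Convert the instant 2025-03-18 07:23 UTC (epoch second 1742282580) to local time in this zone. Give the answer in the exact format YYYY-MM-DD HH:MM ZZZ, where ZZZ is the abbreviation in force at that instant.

Query: 2025-03-18 07:23 UTC
Rule 2/2 (QHQ, -11:00): 2024-10-30 02:05 UTC ≤ query < +∞
7·60 + 23 - 660 = -217 min
-217 = -1·1440 + 1223; 1223 = 20·60 + 23 → 20:23, 2025-03-18 - 1 day = 2025-03-17
→ 2025-03-17 20:23 QHQ

2025-03-17 20:23 QHQ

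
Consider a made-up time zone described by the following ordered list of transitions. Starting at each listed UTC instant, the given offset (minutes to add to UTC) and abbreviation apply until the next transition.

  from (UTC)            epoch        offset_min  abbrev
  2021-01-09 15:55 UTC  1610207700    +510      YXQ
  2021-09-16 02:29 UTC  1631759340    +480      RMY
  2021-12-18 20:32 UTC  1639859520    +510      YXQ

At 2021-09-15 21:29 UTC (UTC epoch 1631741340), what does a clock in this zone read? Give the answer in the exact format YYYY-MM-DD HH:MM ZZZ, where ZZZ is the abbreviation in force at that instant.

Query: 2021-09-15 21:29 UTC
Rule 1/3 (YXQ, +08:30): 2021-01-09 15:55 UTC ≤ query < 2021-09-16 02:29 UTC
21·60 + 29 + 510 = 1799 min
1799 = 1·1440 + 359; 359 = 5·60 + 59 → 05:59, 2021-09-15 + 1 day = 2021-09-16
→ 2021-09-16 05:59 YXQ

2021-09-16 05:59 YXQ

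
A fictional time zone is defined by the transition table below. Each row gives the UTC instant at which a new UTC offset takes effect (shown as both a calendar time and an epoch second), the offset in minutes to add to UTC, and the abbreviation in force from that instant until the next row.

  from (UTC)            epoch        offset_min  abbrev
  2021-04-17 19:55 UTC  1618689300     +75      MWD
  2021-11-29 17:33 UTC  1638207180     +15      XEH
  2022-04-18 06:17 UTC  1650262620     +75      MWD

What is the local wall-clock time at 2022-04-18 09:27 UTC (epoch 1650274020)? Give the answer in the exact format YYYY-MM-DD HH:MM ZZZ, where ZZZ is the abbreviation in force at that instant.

Query: 2022-04-18 09:27 UTC
Rule 3/3 (MWD, +01:15): 2022-04-18 06:17 UTC ≤ query < +∞
9·60 + 27 + 75 = 642 min
642 = 0·1440 + 642; 642 = 10·60 + 42 → 10:42, same day
→ 2022-04-18 10:42 MWD

2022-04-18 10:42 MWD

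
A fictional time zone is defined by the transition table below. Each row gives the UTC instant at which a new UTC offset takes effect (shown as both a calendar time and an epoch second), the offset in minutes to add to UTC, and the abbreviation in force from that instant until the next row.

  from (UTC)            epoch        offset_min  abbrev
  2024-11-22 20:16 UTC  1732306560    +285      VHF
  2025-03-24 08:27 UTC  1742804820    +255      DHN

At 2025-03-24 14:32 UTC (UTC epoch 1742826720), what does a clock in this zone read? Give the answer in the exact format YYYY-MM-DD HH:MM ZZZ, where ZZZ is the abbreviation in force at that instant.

Query: 2025-03-24 14:32 UTC
Rule 2/2 (DHN, +04:15): 2025-03-24 08:27 UTC ≤ query < +∞
14·60 + 32 + 255 = 1127 min
1127 = 0·1440 + 1127; 1127 = 18·60 + 47 → 18:47, same day
→ 2025-03-24 18:47 DHN

2025-03-24 18:47 DHN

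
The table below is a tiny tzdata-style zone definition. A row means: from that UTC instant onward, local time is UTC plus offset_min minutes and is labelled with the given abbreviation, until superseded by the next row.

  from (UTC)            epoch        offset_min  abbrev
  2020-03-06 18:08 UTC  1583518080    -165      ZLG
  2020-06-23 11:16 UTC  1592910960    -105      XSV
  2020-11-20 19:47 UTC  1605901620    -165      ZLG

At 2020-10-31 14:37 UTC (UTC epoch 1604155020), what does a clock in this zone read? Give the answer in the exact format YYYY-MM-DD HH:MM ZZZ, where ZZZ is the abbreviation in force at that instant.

Query: 2020-10-31 14:37 UTC
Rule 2/3 (XSV, -01:45): 2020-06-23 11:16 UTC ≤ query < 2020-11-20 19:47 UTC
14·60 + 37 - 105 = 772 min
772 = 0·1440 + 772; 772 = 12·60 + 52 → 12:52, same day
→ 2020-10-31 12:52 XSV

2020-10-31 12:52 XSV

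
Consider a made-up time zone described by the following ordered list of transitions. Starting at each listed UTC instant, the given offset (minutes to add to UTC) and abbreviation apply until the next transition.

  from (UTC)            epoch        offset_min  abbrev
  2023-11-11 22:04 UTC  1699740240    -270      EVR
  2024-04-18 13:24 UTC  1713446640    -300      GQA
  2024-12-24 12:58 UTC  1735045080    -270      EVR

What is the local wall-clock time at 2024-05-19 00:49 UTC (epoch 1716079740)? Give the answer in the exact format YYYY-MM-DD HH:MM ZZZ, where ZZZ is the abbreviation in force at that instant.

2024-05-18 19:49 GQA

Query: 2024-05-19 00:49 UTC
Rule 2/3 (GQA, -05:00): 2024-04-18 13:24 UTC ≤ query < 2024-12-24 12:58 UTC
0·60 + 49 - 300 = -251 min
-251 = -1·1440 + 1189; 1189 = 19·60 + 49 → 19:49, 2024-05-19 - 1 day = 2024-05-18
→ 2024-05-18 19:49 GQA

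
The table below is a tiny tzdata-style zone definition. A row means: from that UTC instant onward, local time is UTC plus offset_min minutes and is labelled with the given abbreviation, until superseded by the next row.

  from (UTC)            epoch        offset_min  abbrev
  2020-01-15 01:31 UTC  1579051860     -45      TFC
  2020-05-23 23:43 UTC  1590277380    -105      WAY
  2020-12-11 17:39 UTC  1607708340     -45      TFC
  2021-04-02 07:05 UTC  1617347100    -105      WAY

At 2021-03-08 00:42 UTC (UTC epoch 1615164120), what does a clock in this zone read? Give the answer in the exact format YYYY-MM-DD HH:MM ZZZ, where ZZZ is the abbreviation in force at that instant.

Query: 2021-03-08 00:42 UTC
Rule 3/4 (TFC, -00:45): 2020-12-11 17:39 UTC ≤ query < 2021-04-02 07:05 UTC
0·60 + 42 - 45 = -3 min
-3 = -1·1440 + 1437; 1437 = 23·60 + 57 → 23:57, 2021-03-08 - 1 day = 2021-03-07
→ 2021-03-07 23:57 TFC

2021-03-07 23:57 TFC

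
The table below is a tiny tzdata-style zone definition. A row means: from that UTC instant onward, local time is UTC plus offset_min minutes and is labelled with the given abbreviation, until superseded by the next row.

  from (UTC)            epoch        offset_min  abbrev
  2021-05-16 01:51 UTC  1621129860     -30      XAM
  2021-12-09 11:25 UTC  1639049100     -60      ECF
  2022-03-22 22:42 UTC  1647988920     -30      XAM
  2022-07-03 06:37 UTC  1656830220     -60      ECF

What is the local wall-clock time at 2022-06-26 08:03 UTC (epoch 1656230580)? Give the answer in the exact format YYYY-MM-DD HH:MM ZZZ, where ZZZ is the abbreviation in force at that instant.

Query: 2022-06-26 08:03 UTC
Rule 3/4 (XAM, -00:30): 2022-03-22 22:42 UTC ≤ query < 2022-07-03 06:37 UTC
8·60 + 3 - 30 = 453 min
453 = 0·1440 + 453; 453 = 7·60 + 33 → 07:33, same day
→ 2022-06-26 07:33 XAM

2022-06-26 07:33 XAM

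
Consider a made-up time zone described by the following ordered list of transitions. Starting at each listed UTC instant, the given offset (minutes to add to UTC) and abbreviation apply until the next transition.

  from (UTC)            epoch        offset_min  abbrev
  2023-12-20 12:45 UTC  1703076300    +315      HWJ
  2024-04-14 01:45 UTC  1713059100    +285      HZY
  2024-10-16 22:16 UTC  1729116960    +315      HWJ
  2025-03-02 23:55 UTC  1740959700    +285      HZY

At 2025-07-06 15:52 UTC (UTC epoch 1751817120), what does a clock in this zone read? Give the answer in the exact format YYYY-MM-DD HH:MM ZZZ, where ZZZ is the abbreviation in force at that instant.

Query: 2025-07-06 15:52 UTC
Rule 4/4 (HZY, +04:45): 2025-03-02 23:55 UTC ≤ query < +∞
15·60 + 52 + 285 = 1237 min
1237 = 0·1440 + 1237; 1237 = 20·60 + 37 → 20:37, same day
→ 2025-07-06 20:37 HZY

2025-07-06 20:37 HZY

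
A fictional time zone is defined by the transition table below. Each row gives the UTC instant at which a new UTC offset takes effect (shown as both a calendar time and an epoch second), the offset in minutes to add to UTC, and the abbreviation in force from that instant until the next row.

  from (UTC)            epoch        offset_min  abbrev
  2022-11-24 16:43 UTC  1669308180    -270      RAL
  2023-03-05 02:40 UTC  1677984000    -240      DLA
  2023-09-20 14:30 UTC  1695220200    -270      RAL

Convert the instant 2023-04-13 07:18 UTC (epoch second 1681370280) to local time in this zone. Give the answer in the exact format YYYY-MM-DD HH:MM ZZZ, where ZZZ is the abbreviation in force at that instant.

2023-04-13 03:18 DLA

Query: 2023-04-13 07:18 UTC
Rule 2/3 (DLA, -04:00): 2023-03-05 02:40 UTC ≤ query < 2023-09-20 14:30 UTC
7·60 + 18 - 240 = 198 min
198 = 0·1440 + 198; 198 = 3·60 + 18 → 03:18, same day
→ 2023-04-13 03:18 DLA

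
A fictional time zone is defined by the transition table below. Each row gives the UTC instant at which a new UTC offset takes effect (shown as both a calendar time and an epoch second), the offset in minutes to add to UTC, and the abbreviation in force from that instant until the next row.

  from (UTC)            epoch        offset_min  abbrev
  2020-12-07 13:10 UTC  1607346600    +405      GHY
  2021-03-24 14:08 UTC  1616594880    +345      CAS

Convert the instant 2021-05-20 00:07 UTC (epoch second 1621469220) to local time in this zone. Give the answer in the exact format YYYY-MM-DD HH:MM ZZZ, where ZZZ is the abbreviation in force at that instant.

2021-05-20 05:52 CAS

Query: 2021-05-20 00:07 UTC
Rule 2/2 (CAS, +05:45): 2021-03-24 14:08 UTC ≤ query < +∞
0·60 + 7 + 345 = 352 min
352 = 0·1440 + 352; 352 = 5·60 + 52 → 05:52, same day
→ 2021-05-20 05:52 CAS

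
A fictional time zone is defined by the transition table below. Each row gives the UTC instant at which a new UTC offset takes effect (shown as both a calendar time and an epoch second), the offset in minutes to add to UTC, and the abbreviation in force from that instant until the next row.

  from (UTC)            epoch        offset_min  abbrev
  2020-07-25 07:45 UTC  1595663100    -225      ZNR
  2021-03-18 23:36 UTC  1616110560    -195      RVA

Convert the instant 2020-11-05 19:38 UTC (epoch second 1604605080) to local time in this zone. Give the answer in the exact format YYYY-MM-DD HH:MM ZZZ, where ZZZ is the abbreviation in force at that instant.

Query: 2020-11-05 19:38 UTC
Rule 1/2 (ZNR, -03:45): 2020-07-25 07:45 UTC ≤ query < 2021-03-18 23:36 UTC
19·60 + 38 - 225 = 953 min
953 = 0·1440 + 953; 953 = 15·60 + 53 → 15:53, same day
→ 2020-11-05 15:53 ZNR

2020-11-05 15:53 ZNR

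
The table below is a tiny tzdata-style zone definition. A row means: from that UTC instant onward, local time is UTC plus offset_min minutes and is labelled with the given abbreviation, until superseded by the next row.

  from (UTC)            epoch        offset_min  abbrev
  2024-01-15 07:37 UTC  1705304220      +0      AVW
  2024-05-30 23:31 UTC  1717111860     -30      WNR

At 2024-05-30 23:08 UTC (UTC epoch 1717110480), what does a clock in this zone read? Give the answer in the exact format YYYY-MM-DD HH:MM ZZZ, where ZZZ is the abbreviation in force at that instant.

Query: 2024-05-30 23:08 UTC
Rule 1/2 (AVW, +00:00): 2024-01-15 07:37 UTC ≤ query < 2024-05-30 23:31 UTC
23·60 + 8 + 0 = 1388 min
1388 = 0·1440 + 1388; 1388 = 23·60 + 8 → 23:08, same day
→ 2024-05-30 23:08 AVW

2024-05-30 23:08 AVW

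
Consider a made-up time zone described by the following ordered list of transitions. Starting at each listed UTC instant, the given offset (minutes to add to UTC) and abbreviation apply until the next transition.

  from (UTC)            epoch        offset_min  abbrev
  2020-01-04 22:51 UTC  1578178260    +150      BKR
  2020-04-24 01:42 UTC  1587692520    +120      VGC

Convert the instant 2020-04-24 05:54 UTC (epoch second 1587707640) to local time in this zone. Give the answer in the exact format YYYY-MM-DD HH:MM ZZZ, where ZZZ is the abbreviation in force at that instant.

Query: 2020-04-24 05:54 UTC
Rule 2/2 (VGC, +02:00): 2020-04-24 01:42 UTC ≤ query < +∞
5·60 + 54 + 120 = 474 min
474 = 0·1440 + 474; 474 = 7·60 + 54 → 07:54, same day
→ 2020-04-24 07:54 VGC

2020-04-24 07:54 VGC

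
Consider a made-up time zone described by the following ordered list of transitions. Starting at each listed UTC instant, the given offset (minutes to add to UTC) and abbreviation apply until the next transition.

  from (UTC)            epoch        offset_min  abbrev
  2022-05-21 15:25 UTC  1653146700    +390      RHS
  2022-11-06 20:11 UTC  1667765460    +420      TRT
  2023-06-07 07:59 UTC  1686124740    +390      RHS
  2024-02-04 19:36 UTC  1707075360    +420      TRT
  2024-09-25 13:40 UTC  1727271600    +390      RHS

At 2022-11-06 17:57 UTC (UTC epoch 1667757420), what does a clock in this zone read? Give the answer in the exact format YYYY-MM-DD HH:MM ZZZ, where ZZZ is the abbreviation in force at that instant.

Query: 2022-11-06 17:57 UTC
Rule 1/5 (RHS, +06:30): 2022-05-21 15:25 UTC ≤ query < 2022-11-06 20:11 UTC
17·60 + 57 + 390 = 1467 min
1467 = 1·1440 + 27; 27 = 0·60 + 27 → 00:27, 2022-11-06 + 1 day = 2022-11-07
→ 2022-11-07 00:27 RHS

2022-11-07 00:27 RHS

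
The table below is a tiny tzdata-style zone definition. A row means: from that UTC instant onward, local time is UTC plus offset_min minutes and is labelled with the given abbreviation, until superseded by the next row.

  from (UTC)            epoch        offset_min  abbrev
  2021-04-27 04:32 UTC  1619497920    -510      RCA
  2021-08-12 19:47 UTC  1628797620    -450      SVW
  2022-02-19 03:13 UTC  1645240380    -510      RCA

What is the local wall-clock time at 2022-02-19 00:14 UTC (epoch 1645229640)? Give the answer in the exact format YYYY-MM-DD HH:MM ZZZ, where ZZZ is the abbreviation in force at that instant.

Query: 2022-02-19 00:14 UTC
Rule 2/3 (SVW, -07:30): 2021-08-12 19:47 UTC ≤ query < 2022-02-19 03:13 UTC
0·60 + 14 - 450 = -436 min
-436 = -1·1440 + 1004; 1004 = 16·60 + 44 → 16:44, 2022-02-19 - 1 day = 2022-02-18
→ 2022-02-18 16:44 SVW

2022-02-18 16:44 SVW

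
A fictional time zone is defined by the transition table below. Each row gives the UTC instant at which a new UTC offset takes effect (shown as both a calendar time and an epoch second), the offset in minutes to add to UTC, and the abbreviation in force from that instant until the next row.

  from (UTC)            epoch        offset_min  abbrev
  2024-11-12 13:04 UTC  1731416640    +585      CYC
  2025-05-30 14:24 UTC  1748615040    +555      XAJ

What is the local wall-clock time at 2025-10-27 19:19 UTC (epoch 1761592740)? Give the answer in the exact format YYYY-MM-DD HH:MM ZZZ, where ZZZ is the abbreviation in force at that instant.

Query: 2025-10-27 19:19 UTC
Rule 2/2 (XAJ, +09:15): 2025-05-30 14:24 UTC ≤ query < +∞
19·60 + 19 + 555 = 1714 min
1714 = 1·1440 + 274; 274 = 4·60 + 34 → 04:34, 2025-10-27 + 1 day = 2025-10-28
→ 2025-10-28 04:34 XAJ

2025-10-28 04:34 XAJ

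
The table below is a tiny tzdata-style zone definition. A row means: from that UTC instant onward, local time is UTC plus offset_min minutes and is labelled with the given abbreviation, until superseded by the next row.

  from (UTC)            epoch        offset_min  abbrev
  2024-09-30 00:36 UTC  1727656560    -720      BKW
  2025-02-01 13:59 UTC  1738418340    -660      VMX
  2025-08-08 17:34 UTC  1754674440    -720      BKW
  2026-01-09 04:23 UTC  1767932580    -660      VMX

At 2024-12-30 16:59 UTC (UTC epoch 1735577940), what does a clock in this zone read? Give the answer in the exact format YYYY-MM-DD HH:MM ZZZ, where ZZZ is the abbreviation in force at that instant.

2024-12-30 04:59 BKW

Query: 2024-12-30 16:59 UTC
Rule 1/4 (BKW, -12:00): 2024-09-30 00:36 UTC ≤ query < 2025-02-01 13:59 UTC
16·60 + 59 - 720 = 299 min
299 = 0·1440 + 299; 299 = 4·60 + 59 → 04:59, same day
→ 2024-12-30 04:59 BKW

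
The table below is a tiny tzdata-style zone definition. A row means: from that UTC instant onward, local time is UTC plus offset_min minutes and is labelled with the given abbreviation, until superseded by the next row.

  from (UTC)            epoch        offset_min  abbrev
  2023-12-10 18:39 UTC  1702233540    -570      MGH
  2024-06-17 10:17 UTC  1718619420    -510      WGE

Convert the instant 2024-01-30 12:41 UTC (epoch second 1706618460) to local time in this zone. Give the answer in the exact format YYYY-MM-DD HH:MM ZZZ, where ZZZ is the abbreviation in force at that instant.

Query: 2024-01-30 12:41 UTC
Rule 1/2 (MGH, -09:30): 2023-12-10 18:39 UTC ≤ query < 2024-06-17 10:17 UTC
12·60 + 41 - 570 = 191 min
191 = 0·1440 + 191; 191 = 3·60 + 11 → 03:11, same day
→ 2024-01-30 03:11 MGH

2024-01-30 03:11 MGH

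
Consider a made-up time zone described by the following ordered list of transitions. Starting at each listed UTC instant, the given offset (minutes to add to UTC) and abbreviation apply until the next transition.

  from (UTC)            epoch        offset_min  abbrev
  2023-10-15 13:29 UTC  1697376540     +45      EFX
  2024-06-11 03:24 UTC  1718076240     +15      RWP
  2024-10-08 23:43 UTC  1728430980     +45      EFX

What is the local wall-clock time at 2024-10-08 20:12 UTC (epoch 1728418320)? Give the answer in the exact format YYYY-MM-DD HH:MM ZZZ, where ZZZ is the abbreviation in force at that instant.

2024-10-08 20:27 RWP

Query: 2024-10-08 20:12 UTC
Rule 2/3 (RWP, +00:15): 2024-06-11 03:24 UTC ≤ query < 2024-10-08 23:43 UTC
20·60 + 12 + 15 = 1227 min
1227 = 0·1440 + 1227; 1227 = 20·60 + 27 → 20:27, same day
→ 2024-10-08 20:27 RWP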